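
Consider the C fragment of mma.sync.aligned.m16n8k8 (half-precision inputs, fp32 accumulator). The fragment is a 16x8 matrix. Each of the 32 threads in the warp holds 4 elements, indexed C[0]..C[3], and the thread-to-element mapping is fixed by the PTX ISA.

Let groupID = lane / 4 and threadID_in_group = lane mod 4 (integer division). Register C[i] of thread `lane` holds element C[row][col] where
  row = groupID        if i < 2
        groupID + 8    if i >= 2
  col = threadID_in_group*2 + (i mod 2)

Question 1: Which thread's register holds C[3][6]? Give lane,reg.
r=3->g=3,rb=0  c=6->t=3,b0=0
L=3*4+3=15  i=0*2+0=0

15,0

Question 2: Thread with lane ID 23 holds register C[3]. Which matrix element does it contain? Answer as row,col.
13,7

lane 23: g=5 (23/4), t=3 (23%4)
i=3: r=5+8=13, c=3*2+1=7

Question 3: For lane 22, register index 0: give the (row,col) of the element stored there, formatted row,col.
22: G=5,T=2
[0] (5+0,2*2+0) = (5,4)

5,4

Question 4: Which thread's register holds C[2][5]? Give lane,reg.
10,1

r=2⇒gr=2,Rb=0  c=5⇒th=2,odd=1
L=2*4+2=10  i=0*2+1=1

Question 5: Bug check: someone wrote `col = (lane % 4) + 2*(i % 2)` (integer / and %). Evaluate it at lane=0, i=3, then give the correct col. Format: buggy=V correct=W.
buggy=2 correct=1

`(lane % 4) + 2*(i % 2)`[0,3]->2
L=0->g=0>>2=0, t=0&3=0
[3]->row 0+8=8  col 0·2+1=1
col: 2 vs 1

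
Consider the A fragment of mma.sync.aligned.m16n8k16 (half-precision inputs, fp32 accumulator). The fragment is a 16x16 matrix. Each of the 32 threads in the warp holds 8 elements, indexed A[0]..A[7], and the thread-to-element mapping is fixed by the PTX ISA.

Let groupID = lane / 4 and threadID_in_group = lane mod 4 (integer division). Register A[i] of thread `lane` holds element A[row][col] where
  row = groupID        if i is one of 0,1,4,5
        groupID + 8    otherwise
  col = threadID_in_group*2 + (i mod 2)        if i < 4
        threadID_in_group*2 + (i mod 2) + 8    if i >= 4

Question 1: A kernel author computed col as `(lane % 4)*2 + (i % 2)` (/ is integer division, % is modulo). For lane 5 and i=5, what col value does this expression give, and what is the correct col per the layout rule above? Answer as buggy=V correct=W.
`(lane % 4)*2 + (i % 2)`[5,5]=>3
lane 5: grp=1 (5/4), tig=1 (5%4)
i=5: r=1+0=1, c=1*2+1+8=11
col: 3 vs 11

buggy=3 correct=11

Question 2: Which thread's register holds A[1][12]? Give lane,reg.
6,4

r: 1->gid=1,r8=0  c: 12->c8=1,tid=2,i&1=0
L=1*4+2=6  i=1*4+0*2+0=4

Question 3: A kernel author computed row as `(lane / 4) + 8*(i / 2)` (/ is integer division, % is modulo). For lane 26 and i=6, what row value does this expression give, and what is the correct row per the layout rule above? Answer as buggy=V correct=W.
buggy=30 correct=14

`(lane / 4) + 8*(i / 2)`[26,6]⇒30
26: gr=6,th=2
[6] (6+8,2*2+0+8) = (14,12)
row: 30 vs 14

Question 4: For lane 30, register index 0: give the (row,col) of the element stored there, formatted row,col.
7,4

L=30→G=30>>2=7, T=30&3=2
[0]→row 7+0=7  col 2·2+0+0=4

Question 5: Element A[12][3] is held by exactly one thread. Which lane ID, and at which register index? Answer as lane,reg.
17,3

r:12=>grp=4,rB=1  c:3=>cB=0,tig=1,lo=1
L=4*4+1=17  i=0*4+1*2+1=3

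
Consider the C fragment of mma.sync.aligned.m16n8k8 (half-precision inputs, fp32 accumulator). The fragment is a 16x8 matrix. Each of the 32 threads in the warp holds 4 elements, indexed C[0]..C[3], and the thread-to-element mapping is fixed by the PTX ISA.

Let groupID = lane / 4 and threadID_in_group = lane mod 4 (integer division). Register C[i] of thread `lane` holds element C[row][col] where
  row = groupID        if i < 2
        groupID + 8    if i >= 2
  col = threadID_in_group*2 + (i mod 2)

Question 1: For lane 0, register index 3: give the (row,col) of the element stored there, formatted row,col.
8,1

0: G=0,T=0
[3] (0+8,0*2+1) = (8,1)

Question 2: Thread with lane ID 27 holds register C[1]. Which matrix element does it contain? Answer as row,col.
lane 27: G=6 (27/4), T=3 (27%4)
i=1: r=6+0=6, c=3*2+1=7

6,7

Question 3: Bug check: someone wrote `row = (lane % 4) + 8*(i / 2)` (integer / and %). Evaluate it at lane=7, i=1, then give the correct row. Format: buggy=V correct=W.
buggy=3 correct=1

`(lane % 4) + 8*(i / 2)`[7,1]→3
lane 7→7/4=1, 7 mod 4=3
i=1  r:1+0→1  c:2·3+1→7
row: 3 vs 1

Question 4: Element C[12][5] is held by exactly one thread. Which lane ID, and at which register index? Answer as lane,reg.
18,3

r=12⇒gr=4,Rb=1  c=5⇒th=2,odd=1
L=4*4+2=18  i=1*2+1=3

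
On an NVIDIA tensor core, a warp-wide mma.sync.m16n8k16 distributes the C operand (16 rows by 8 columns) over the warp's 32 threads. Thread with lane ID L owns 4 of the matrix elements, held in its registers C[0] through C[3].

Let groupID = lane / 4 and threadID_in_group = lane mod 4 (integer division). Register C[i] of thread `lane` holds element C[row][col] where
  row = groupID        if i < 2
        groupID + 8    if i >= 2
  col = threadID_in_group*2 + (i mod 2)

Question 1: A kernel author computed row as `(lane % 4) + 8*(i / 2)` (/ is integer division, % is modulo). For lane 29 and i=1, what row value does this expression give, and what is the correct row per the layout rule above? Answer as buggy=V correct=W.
`(lane % 4) + 8*(i / 2)`[29,1]⇒1
lane 29: gr=7 (29/4), th=1 (29%4)
i=1: r=7+0=7, c=1*2+1=3
row: 1 vs 7

buggy=1 correct=7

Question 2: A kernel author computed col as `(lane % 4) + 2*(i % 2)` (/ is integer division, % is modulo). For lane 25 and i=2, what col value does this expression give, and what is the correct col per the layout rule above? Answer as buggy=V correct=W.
`(lane % 4) + 2*(i % 2)`[25,2]->1
25: g=6,t=1
[2] (6+8,1*2+0) = (14,2)
col: 1 vs 2

buggy=1 correct=2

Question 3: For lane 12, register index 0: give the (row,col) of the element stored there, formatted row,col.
L=12->g=12>>2=3, t=12&3=0
[0]->row 3+0=3  col 0·2+0=0

3,0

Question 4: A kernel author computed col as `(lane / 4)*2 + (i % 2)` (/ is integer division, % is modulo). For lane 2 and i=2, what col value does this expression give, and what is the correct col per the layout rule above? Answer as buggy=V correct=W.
`(lane / 4)*2 + (i % 2)`[2,2]=>0
lane 2: grp=0 (2/4), tig=2 (2%4)
i=2: r=0+8=8, c=2*2+0=4
col: 0 vs 4

buggy=0 correct=4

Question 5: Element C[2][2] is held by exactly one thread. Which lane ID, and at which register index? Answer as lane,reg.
9,0

r=2⇒gr=2,Rb=0  c=2⇒th=1,odd=0
L=2*4+1=9  i=0*2+0=0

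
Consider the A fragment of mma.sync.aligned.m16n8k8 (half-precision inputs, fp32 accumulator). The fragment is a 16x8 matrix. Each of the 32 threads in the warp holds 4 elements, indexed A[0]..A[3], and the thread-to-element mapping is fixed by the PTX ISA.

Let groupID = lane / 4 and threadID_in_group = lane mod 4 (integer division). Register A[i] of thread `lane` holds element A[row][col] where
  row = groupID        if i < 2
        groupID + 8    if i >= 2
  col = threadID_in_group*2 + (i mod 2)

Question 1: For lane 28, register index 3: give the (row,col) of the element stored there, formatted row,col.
15,1

L=28=>grp=28>>2=7, tig=28&3=0
[3]=>row 7+8=15  col 0·2+1=1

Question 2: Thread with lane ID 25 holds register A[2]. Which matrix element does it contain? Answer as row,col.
14,2

25: gr=6,th=1
[2] (6+8,1*2+0) = (14,2)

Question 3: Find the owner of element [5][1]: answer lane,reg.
r=5→G=5,rhi=0  c=1→T=0,p=1
L=5*4+0=20  i=0*2+1=1

20,1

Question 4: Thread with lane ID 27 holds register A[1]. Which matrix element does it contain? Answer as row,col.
6,7

lane 27->27/4=6, 27 mod 4=3
i=1  r:6+0->6  c:2·3+1->7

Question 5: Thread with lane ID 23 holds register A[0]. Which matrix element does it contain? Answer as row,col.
5,6

L=23=>grp=23>>2=5, tig=23&3=3
[0]=>row 5+0=5  col 3·2+0=6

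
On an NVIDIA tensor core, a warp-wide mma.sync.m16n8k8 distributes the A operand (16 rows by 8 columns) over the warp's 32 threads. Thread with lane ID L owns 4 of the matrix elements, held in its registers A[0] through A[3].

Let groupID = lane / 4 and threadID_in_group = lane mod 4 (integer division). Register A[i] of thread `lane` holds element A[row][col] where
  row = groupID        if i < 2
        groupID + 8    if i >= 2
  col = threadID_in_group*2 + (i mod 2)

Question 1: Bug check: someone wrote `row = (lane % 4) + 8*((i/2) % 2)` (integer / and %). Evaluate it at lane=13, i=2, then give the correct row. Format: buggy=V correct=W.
`(lane % 4) + 8*((i/2) % 2)`[13,2]->9
lane 13: g=3 (13/4), t=1 (13%4)
i=2: r=3+8=11, c=1*2+0=2
row: 9 vs 11

buggy=9 correct=11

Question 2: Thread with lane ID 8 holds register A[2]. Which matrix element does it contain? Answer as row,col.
8: G=2,T=0
[2] (2+8,0*2+0) = (10,0)

10,0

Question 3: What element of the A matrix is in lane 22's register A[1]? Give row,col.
5,5

L=22⇒gr=22>>2=5, th=22&3=2
[1]⇒row 5+0=5  col 2·2+1=5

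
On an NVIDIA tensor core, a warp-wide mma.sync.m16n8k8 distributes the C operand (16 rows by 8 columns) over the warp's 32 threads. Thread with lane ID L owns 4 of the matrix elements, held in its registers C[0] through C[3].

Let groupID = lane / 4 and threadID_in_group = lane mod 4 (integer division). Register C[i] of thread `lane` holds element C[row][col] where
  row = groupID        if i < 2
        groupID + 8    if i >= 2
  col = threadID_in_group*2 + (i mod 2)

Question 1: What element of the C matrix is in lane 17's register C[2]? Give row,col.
12,2

L=17⇒gr=17>>2=4, th=17&3=1
[2]⇒row 4+8=12  col 1·2+0=2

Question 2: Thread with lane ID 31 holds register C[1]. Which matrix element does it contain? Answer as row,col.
7,7

L=31=>grp=31>>2=7, tig=31&3=3
[1]=>row 7+0=7  col 3·2+1=7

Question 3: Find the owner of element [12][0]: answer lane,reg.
16,2

r=12->g=4,rb=1  c=0->t=0,b0=0
L=4*4+0=16  i=1*2+0=2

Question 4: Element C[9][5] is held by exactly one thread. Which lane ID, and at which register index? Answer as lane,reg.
r=9⇒gr=1,Rb=1  c=5⇒th=2,odd=1
L=1*4+2=6  i=1*2+1=3

6,3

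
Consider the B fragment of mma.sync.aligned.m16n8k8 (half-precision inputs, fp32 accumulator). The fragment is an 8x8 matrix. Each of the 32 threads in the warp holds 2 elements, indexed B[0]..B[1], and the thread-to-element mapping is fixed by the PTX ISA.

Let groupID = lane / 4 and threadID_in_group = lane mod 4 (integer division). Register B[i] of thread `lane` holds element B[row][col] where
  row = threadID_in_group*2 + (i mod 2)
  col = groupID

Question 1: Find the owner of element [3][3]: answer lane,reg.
13,1

c=3->g=3  r=3->t=1,b0=1
L=3*4+1=13  i=1=1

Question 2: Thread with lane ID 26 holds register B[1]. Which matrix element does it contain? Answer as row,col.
5,6

lane 26→26/4=6, 26 mod 4=2
i=1  r:2·2+1→5  c:6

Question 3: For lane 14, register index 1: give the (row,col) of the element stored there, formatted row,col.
14: G=3,T=2
[1] (2*2+1,3) = (5,3)

5,3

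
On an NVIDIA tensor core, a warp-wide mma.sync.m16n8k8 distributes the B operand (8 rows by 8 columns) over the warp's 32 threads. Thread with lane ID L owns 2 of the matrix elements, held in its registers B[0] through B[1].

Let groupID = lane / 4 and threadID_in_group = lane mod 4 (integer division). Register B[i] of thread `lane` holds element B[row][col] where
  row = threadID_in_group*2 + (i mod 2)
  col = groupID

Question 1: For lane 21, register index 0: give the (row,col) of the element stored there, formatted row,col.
2,5

L=21->gid=21>>2=5, tid=21&3=1
[0]->row 1·2+0=2  col gid=5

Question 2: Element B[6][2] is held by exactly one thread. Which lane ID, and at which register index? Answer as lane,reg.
11,0

c=2→G=2  r=6→T=3,p=0
L=2*4+3=11  i=0=0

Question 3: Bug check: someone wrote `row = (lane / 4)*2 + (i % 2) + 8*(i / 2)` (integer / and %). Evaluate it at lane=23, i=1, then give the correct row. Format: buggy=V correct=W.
`(lane / 4)*2 + (i % 2) + 8*(i / 2)`[23,1]->11
23: gid=5,tid=3
[1] (3*2+1,5) = (7,5)
row: 11 vs 7

buggy=11 correct=7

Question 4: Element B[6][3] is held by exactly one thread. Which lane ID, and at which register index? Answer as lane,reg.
c=3->g=3  r=6->t=3,b0=0
L=3*4+3=15  i=0=0

15,0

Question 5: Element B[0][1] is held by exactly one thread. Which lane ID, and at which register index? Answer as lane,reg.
4,0

c=1→G=1  r=0→T=0,p=0
L=1*4+0=4  i=0=0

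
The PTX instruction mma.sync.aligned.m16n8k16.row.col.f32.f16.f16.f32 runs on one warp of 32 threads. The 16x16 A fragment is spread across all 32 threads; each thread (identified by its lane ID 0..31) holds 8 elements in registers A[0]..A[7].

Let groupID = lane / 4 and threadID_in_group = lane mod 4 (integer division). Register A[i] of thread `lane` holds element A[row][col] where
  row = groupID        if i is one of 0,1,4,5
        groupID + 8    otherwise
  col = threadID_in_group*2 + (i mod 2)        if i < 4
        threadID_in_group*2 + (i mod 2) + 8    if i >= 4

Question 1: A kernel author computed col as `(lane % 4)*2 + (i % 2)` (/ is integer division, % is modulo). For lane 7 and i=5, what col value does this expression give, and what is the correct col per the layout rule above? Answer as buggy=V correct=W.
`(lane % 4)*2 + (i % 2)`[7,5]→7
L=7→G=7>>2=1, T=7&3=3
[5]→row 1+0=1  col 3·2+1+8=15
col: 7 vs 15

buggy=7 correct=15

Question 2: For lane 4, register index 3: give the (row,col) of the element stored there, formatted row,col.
9,1

4: gid=1,tid=0
[3] (1+8,0*2+1+0) = (9,1)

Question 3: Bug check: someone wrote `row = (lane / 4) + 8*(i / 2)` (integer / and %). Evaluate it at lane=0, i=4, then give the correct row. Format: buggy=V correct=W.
`(lane / 4) + 8*(i / 2)`[0,4]->16
lane 0->0/4=0, 0 mod 4=0
i=4  r:0+0->0  c:2·0+0+8->8
row: 16 vs 0

buggy=16 correct=0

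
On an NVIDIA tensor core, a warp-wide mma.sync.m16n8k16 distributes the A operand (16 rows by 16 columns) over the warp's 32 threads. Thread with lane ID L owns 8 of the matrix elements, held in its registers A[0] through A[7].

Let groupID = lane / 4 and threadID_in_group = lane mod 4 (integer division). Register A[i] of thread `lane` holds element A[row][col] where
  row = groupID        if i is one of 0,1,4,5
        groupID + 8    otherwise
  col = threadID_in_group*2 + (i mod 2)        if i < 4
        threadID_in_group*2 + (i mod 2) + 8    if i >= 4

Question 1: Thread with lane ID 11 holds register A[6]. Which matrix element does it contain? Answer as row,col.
11: gid=2,tid=3
[6] (2+8,3*2+0+8) = (10,14)

10,14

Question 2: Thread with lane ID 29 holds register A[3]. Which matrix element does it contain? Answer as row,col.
15,3

L=29→G=29>>2=7, T=29&3=1
[3]→row 7+8=15  col 1·2+1+0=3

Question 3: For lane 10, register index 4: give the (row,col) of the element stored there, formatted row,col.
2,12

L=10⇒gr=10>>2=2, th=10&3=2
[4]⇒row 2+0=2  col 2·2+0+8=12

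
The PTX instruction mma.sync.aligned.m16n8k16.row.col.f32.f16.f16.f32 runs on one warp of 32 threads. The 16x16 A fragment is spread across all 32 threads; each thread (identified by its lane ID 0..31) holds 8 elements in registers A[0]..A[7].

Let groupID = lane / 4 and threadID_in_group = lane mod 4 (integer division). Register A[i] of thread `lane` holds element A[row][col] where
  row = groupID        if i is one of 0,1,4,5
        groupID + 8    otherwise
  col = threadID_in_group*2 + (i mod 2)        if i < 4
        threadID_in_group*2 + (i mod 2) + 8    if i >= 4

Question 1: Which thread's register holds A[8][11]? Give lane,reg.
r=8→G=0,rhi=1  c=11→chi=1,T=1,p=1
L=0*4+1=1  i=1*4+1*2+1=7

1,7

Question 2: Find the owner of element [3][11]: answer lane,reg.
13,5

r:3=>grp=3,rB=0  c:11=>cB=1,tig=1,lo=1
L=3*4+1=13  i=1*4+0*2+1=5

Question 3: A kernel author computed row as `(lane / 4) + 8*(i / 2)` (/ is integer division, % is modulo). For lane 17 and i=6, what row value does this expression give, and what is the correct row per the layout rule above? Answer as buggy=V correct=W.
buggy=28 correct=12

`(lane / 4) + 8*(i / 2)`[17,6]->28
lane 17->17/4=4, 17 mod 4=1
i=6  r:4+8->12  c:2·1+0+8->10
row: 28 vs 12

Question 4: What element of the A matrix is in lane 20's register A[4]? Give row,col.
5,8

L=20⇒gr=20>>2=5, th=20&3=0
[4]⇒row 5+0=5  col 0·2+0+8=8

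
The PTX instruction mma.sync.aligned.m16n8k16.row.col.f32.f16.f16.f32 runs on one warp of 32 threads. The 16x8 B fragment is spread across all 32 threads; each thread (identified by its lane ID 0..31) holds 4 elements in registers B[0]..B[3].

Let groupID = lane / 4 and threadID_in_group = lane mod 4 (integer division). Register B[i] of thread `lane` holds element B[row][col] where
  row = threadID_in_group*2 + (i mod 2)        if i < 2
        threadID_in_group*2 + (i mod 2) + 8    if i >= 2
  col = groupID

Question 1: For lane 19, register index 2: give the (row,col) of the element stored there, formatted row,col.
lane 19⇒19/4=4, 19 mod 4=3
i=2  r:2·3+0+8⇒14  c:4

14,4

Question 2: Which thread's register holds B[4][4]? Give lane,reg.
18,0

c=4⇒gr=4  r=4⇒Rb=0,th=2,odd=0
L=4*4+2=18  i=0*2+0=0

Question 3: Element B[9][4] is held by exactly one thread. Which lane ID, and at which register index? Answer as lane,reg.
16,3

c=4→G=4  r=9→rhi=1,T=0,p=1
L=4*4+0=16  i=1*2+1=3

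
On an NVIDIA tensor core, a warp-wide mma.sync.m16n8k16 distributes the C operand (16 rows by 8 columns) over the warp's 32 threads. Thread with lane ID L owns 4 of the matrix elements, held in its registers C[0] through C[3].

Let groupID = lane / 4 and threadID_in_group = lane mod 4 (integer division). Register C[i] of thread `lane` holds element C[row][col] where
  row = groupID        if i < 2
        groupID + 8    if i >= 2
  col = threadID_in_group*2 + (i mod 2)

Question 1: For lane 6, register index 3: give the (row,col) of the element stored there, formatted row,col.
L=6=>grp=6>>2=1, tig=6&3=2
[3]=>row 1+8=9  col 2·2+1=5

9,5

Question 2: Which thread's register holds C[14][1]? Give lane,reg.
r=14⇒gr=6,Rb=1  c=1⇒th=0,odd=1
L=6*4+0=24  i=1*2+1=3

24,3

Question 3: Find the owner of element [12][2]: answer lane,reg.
r=12→G=4,rhi=1  c=2→T=1,p=0
L=4*4+1=17  i=1*2+0=2

17,2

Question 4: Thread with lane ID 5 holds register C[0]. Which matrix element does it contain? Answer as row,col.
1,2

lane 5: grp=1 (5/4), tig=1 (5%4)
i=0: r=1+0=1, c=1*2+0=2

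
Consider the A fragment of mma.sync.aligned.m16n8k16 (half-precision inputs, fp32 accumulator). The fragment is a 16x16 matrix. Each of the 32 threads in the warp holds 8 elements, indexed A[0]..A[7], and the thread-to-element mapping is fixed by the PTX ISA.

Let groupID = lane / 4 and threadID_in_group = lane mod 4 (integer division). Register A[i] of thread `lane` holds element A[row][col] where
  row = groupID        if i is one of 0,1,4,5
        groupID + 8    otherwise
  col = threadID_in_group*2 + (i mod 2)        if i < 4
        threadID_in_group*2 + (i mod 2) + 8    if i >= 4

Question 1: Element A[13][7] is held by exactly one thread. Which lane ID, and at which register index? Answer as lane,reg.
23,3

r=13→G=5,rhi=1  c=7→chi=0,T=3,p=1
L=5*4+3=23  i=0*4+1*2+1=3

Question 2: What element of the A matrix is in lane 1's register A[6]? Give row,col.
8,10

lane 1: gr=0 (1/4), th=1 (1%4)
i=6: r=0+8=8, c=1*2+0+8=10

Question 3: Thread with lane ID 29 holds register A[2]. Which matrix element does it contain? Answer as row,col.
15,2

lane 29: g=7 (29/4), t=1 (29%4)
i=2: r=7+8=15, c=1*2+0+0=2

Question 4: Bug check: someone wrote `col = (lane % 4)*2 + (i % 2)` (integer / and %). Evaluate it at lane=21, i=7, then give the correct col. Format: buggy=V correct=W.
`(lane % 4)*2 + (i % 2)`[21,7]⇒3
lane 21⇒21/4=5, 21 mod 4=1
i=7  r:5+8⇒13  c:2·1+1+8⇒11
col: 3 vs 11

buggy=3 correct=11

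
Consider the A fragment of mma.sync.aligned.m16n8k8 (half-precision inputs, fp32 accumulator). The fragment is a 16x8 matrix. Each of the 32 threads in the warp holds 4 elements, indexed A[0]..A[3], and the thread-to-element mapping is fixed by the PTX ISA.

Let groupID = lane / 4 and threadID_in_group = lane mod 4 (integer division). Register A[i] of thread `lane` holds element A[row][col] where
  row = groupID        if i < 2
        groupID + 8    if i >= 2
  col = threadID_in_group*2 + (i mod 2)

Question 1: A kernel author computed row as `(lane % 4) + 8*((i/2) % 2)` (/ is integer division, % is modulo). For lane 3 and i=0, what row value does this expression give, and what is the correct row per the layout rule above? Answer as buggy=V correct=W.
buggy=3 correct=0

`(lane % 4) + 8*((i/2) % 2)`[3,0]⇒3
lane 3⇒3/4=0, 3 mod 4=3
i=0  r:0+0⇒0  c:2·3+0⇒6
row: 3 vs 0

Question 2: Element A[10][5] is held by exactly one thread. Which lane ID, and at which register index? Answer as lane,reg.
10,3

r: 10->gid=2,r8=1  c: 5->tid=2,i&1=1
L=2*4+2=10  i=1*2+1=3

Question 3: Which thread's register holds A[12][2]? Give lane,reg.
r:12=>grp=4,rB=1  c:2=>tig=1,lo=0
L=4*4+1=17  i=1*2+0=2

17,2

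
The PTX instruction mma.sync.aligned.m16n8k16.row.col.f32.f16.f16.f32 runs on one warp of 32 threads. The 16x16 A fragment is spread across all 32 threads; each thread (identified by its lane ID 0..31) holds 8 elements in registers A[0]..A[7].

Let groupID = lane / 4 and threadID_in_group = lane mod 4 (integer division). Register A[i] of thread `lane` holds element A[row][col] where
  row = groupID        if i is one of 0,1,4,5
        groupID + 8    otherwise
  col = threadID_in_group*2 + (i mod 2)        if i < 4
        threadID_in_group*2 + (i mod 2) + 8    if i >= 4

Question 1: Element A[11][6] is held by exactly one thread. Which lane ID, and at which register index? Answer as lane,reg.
r=11->g=3,rb=1  c=6->cb=0,t=3,b0=0
L=3*4+3=15  i=0*4+1*2+0=2

15,2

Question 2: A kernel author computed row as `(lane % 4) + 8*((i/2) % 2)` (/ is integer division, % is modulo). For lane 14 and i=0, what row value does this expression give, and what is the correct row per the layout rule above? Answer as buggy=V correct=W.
buggy=2 correct=3

`(lane % 4) + 8*((i/2) % 2)`[14,0]->2
14: gid=3,tid=2
[0] (3+0,2*2+0+0) = (3,4)
row: 2 vs 3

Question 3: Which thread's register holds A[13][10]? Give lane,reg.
r=13⇒gr=5,Rb=1  c=10⇒Cb=1,th=1,odd=0
L=5*4+1=21  i=1*4+1*2+0=6

21,6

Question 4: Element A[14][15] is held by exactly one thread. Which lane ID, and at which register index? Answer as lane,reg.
27,7

r=14→G=6,rhi=1  c=15→chi=1,T=3,p=1
L=6*4+3=27  i=1*4+1*2+1=7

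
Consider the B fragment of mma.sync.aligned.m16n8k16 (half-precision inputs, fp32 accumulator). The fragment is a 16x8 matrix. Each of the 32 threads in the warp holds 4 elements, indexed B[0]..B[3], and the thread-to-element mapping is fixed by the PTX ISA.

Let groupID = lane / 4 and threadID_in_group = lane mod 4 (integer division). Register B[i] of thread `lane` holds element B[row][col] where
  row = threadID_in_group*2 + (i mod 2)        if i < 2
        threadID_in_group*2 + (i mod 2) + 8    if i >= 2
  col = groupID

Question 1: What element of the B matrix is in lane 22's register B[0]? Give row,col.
4,5

lane 22→22/4=5, 22 mod 4=2
i=0  r:2·2+0+0→4  c:5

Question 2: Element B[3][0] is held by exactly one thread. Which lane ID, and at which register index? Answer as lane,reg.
1,1

c=0->g=0  r=3->rb=0,t=1,b0=1
L=0*4+1=1  i=0*2+1=1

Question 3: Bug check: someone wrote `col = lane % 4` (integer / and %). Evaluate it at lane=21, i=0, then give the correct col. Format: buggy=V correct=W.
`lane % 4`[21,0]->1
lane 21: g=5 (21/4), t=1 (21%4)
i=0: r=1*2+0+0=2, c=g=5
col: 1 vs 5

buggy=1 correct=5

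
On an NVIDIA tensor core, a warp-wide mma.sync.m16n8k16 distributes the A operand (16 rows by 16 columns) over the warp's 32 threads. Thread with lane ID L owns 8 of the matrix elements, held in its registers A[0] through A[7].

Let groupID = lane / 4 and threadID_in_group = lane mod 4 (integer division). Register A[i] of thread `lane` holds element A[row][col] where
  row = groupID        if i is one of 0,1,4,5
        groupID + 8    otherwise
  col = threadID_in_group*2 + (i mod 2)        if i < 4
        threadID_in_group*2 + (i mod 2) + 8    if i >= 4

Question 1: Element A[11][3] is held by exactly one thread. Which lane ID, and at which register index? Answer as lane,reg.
13,3

r=11→G=3,rhi=1  c=3→chi=0,T=1,p=1
L=3*4+1=13  i=0*4+1*2+1=3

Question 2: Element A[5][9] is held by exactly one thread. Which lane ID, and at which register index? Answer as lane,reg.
20,5

r=5⇒gr=5,Rb=0  c=9⇒Cb=1,th=0,odd=1
L=5*4+0=20  i=1*4+0*2+1=5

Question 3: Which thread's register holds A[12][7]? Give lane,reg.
r=12⇒gr=4,Rb=1  c=7⇒Cb=0,th=3,odd=1
L=4*4+3=19  i=0*4+1*2+1=3

19,3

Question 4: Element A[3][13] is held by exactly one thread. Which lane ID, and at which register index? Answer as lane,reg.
r=3→G=3,rhi=0  c=13→chi=1,T=2,p=1
L=3*4+2=14  i=1*4+0*2+1=5

14,5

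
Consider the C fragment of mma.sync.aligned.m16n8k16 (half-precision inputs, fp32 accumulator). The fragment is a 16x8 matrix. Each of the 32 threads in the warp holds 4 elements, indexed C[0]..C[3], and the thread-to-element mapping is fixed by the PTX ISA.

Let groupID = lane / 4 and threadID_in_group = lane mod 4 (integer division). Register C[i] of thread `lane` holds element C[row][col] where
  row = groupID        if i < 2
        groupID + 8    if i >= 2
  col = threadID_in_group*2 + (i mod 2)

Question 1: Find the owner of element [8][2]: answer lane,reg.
1,2

r=8->g=0,rb=1  c=2->t=1,b0=0
L=0*4+1=1  i=1*2+0=2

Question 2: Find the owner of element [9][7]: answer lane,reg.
7,3

r: 9->gid=1,r8=1  c: 7->tid=3,i&1=1
L=1*4+3=7  i=1*2+1=3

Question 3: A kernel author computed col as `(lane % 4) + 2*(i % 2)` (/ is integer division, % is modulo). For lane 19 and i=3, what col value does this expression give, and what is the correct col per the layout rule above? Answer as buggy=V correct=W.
buggy=5 correct=7

`(lane % 4) + 2*(i % 2)`[19,3]->5
19: g=4,t=3
[3] (4+8,3*2+1) = (12,7)
col: 5 vs 7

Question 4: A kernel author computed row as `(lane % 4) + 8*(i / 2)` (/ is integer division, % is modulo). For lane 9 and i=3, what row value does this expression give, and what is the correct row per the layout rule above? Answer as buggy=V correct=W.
`(lane % 4) + 8*(i / 2)`[9,3]->9
9: gid=2,tid=1
[3] (2+8,1*2+1) = (10,3)
row: 9 vs 10

buggy=9 correct=10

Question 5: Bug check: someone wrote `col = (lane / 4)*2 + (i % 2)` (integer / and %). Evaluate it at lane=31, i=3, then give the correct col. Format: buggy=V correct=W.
`(lane / 4)*2 + (i % 2)`[31,3]->15
31: gid=7,tid=3
[3] (7+8,3*2+1) = (15,7)
col: 15 vs 7

buggy=15 correct=7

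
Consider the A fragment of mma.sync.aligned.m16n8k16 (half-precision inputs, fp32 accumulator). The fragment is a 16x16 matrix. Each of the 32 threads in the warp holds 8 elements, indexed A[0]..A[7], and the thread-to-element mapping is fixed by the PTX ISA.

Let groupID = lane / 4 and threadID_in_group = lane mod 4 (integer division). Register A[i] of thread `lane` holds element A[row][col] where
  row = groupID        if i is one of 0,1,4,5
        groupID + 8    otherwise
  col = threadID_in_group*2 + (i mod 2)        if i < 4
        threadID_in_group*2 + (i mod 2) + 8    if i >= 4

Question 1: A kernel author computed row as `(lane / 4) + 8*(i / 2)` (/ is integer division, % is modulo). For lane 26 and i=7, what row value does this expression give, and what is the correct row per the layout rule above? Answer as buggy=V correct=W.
buggy=30 correct=14

`(lane / 4) + 8*(i / 2)`[26,7]=>30
lane 26: grp=6 (26/4), tig=2 (26%4)
i=7: r=6+8=14, c=2*2+1+8=13
row: 30 vs 14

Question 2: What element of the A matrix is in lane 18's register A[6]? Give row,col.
lane 18: g=4 (18/4), t=2 (18%4)
i=6: r=4+8=12, c=2*2+0+8=12

12,12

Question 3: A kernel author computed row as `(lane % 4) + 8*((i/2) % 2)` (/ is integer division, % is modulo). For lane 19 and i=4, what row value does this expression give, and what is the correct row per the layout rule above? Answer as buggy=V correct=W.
`(lane % 4) + 8*((i/2) % 2)`[19,4]→3
lane 19→19/4=4, 19 mod 4=3
i=4  r:4+0→4  c:2·3+0+8→14
row: 3 vs 4

buggy=3 correct=4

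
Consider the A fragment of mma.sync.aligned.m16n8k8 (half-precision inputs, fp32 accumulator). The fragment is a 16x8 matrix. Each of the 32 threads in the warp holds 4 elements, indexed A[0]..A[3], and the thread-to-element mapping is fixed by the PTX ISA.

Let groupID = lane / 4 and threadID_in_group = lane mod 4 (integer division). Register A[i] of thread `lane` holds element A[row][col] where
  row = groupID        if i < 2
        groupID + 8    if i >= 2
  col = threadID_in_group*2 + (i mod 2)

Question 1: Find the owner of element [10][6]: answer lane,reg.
11,2

r:10=>grp=2,rB=1  c:6=>tig=3,lo=0
L=2*4+3=11  i=1*2+0=2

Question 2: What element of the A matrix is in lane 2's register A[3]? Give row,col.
lane 2->2/4=0, 2 mod 4=2
i=3  r:0+8->8  c:2·2+1->5

8,5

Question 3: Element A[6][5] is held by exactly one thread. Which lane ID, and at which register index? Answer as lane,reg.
r=6->g=6,rb=0  c=5->t=2,b0=1
L=6*4+2=26  i=0*2+1=1

26,1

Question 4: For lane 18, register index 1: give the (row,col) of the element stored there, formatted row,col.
L=18⇒gr=18>>2=4, th=18&3=2
[1]⇒row 4+0=4  col 2·2+1=5

4,5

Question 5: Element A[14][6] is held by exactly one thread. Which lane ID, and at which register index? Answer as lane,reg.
r=14⇒gr=6,Rb=1  c=6⇒th=3,odd=0
L=6*4+3=27  i=1*2+0=2

27,2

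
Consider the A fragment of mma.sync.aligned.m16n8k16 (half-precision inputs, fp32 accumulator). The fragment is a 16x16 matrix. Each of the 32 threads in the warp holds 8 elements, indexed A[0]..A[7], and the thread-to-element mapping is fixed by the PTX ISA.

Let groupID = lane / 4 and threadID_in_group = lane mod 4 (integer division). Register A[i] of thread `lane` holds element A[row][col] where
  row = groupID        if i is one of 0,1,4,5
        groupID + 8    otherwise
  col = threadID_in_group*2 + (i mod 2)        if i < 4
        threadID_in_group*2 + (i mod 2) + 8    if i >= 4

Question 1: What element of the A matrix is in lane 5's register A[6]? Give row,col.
lane 5: g=1 (5/4), t=1 (5%4)
i=6: r=1+8=9, c=1*2+0+8=10

9,10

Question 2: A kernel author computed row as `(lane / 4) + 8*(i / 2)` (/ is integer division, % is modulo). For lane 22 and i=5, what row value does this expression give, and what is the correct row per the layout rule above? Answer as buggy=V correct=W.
`(lane / 4) + 8*(i / 2)`[22,5]->21
lane 22: gid=5 (22/4), tid=2 (22%4)
i=5: r=5+0=5, c=2*2+1+8=13
row: 21 vs 5

buggy=21 correct=5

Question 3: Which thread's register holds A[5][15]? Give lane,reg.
23,5

r=5→G=5,rhi=0  c=15→chi=1,T=3,p=1
L=5*4+3=23  i=1*4+0*2+1=5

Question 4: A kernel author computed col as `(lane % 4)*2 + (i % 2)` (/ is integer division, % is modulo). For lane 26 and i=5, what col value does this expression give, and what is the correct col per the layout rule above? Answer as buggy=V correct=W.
buggy=5 correct=13

`(lane % 4)*2 + (i % 2)`[26,5]⇒5
lane 26: gr=6 (26/4), th=2 (26%4)
i=5: r=6+0=6, c=2*2+1+8=13
col: 5 vs 13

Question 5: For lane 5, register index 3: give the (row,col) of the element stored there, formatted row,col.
lane 5=>5/4=1, 5 mod 4=1
i=3  r:1+8=>9  c:2·1+1+0=>3

9,3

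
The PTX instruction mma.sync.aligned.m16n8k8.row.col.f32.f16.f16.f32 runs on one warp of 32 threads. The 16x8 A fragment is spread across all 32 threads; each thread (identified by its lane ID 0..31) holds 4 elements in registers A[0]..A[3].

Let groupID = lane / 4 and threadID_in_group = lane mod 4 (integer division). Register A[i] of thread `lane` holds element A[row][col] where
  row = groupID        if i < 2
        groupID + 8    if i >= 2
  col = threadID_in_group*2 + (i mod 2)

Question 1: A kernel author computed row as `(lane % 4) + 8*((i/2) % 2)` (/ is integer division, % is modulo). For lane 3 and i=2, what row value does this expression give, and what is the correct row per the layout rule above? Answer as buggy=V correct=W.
buggy=11 correct=8

`(lane % 4) + 8*((i/2) % 2)`[3,2]->11
3: g=0,t=3
[2] (0+8,3*2+0) = (8,6)
row: 11 vs 8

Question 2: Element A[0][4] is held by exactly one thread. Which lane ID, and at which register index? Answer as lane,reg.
2,0

r: 0->gid=0,r8=0  c: 4->tid=2,i&1=0
L=0*4+2=2  i=0*2+0=0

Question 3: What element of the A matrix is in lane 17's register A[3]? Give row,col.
L=17->gid=17>>2=4, tid=17&3=1
[3]->row 4+8=12  col 1·2+1=3

12,3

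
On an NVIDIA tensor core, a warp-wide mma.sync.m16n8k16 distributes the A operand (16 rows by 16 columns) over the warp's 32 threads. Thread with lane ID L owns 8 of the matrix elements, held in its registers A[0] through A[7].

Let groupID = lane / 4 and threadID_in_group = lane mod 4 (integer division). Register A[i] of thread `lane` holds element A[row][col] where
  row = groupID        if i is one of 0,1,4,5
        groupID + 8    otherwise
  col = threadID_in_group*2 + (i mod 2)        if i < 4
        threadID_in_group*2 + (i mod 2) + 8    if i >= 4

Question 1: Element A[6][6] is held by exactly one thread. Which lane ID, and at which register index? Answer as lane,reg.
27,0

r: 6->gid=6,r8=0  c: 6->c8=0,tid=3,i&1=0
L=6*4+3=27  i=0*4+0*2+0=0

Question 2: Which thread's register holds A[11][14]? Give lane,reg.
15,6

r=11->g=3,rb=1  c=14->cb=1,t=3,b0=0
L=3*4+3=15  i=1*4+1*2+0=6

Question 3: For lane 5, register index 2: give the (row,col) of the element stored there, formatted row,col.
9,2

lane 5: G=1 (5/4), T=1 (5%4)
i=2: r=1+8=9, c=1*2+0+0=2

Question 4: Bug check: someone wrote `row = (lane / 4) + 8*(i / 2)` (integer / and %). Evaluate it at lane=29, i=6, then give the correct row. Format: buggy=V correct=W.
`(lane / 4) + 8*(i / 2)`[29,6]->31
lane 29: gid=7 (29/4), tid=1 (29%4)
i=6: r=7+8=15, c=1*2+0+8=10
row: 31 vs 15

buggy=31 correct=15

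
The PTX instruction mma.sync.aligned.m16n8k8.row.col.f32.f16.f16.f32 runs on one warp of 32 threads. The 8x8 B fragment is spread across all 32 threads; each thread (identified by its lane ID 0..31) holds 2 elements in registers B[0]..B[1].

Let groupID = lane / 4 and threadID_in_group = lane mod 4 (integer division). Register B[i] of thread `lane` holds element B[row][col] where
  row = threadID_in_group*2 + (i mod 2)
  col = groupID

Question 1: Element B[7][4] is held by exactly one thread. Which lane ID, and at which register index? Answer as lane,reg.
19,1

c: 4->gid=4  r: 7->tid=3,i&1=1
L=4*4+3=19  i=1=1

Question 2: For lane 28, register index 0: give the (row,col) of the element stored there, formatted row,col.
0,7

lane 28: gr=7 (28/4), th=0 (28%4)
i=0: r=0*2+0=0, c=gr=7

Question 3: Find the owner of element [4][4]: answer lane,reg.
18,0

c=4→G=4  r=4→T=2,p=0
L=4*4+2=18  i=0=0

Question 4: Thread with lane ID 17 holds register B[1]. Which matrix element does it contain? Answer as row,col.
L=17->g=17>>2=4, t=17&3=1
[1]->row 1·2+1=3  col g=4

3,4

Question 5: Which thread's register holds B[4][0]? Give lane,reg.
c=0⇒gr=0  r=4⇒th=2,odd=0
L=0*4+2=2  i=0=0

2,0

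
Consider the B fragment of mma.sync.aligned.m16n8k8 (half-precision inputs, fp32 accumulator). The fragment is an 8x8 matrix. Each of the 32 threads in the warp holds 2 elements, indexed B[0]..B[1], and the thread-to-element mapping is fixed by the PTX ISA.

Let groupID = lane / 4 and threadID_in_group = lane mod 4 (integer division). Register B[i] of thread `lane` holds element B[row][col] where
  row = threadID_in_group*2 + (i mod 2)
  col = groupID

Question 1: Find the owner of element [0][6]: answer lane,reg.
c=6->g=6  r=0->t=0,b0=0
L=6*4+0=24  i=0=0

24,0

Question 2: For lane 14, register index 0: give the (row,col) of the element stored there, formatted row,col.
4,3

L=14⇒gr=14>>2=3, th=14&3=2
[0]⇒row 2·2+0=4  col gr=3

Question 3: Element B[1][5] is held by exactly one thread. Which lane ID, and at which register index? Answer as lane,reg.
20,1

c=5⇒gr=5  r=1⇒th=0,odd=1
L=5*4+0=20  i=1=1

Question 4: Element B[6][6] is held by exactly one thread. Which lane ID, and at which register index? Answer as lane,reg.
27,0

c:6=>grp=6  r:6=>tig=3,lo=0
L=6*4+3=27  i=0=0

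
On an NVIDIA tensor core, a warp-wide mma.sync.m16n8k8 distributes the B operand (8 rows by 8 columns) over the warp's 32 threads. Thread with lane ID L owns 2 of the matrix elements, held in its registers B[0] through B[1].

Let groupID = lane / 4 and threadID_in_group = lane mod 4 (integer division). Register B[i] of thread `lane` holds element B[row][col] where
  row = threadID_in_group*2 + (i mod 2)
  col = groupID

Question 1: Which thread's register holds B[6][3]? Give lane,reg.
c=3->g=3  r=6->t=3,b0=0
L=3*4+3=15  i=0=0

15,0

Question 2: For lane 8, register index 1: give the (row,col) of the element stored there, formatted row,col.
1,2

L=8→G=8>>2=2, T=8&3=0
[1]→row 0·2+1=1  col G=2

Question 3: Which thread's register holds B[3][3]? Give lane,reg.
13,1

c: 3->gid=3  r: 3->tid=1,i&1=1
L=3*4+1=13  i=1=1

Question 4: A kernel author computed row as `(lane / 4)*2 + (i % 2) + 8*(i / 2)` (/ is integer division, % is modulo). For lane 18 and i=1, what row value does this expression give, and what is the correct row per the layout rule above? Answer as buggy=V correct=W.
`(lane / 4)*2 + (i % 2) + 8*(i / 2)`[18,1]=>9
18: grp=4,tig=2
[1] (2*2+1,4) = (5,4)
row: 9 vs 5

buggy=9 correct=5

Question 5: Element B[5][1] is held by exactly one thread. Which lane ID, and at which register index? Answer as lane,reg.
c:1=>grp=1  r:5=>tig=2,lo=1
L=1*4+2=6  i=1=1

6,1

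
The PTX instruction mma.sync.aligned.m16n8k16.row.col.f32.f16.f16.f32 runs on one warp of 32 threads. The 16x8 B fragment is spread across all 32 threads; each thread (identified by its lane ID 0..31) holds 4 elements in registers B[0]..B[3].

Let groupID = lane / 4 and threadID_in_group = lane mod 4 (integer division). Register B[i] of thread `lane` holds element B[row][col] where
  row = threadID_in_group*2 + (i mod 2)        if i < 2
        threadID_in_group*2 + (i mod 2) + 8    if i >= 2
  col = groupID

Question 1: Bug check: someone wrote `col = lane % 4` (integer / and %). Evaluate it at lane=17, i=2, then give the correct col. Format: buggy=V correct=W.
`lane % 4`[17,2]->1
lane 17: g=4 (17/4), t=1 (17%4)
i=2: r=1*2+0+8=10, c=g=4
col: 1 vs 4

buggy=1 correct=4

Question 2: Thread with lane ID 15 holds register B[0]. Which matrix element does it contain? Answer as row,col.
lane 15: grp=3 (15/4), tig=3 (15%4)
i=0: r=3*2+0+0=6, c=grp=3

6,3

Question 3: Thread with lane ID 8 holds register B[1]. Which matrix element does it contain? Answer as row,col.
1,2

lane 8⇒8/4=2, 8 mod 4=0
i=1  r:2·0+1+0⇒1  c:2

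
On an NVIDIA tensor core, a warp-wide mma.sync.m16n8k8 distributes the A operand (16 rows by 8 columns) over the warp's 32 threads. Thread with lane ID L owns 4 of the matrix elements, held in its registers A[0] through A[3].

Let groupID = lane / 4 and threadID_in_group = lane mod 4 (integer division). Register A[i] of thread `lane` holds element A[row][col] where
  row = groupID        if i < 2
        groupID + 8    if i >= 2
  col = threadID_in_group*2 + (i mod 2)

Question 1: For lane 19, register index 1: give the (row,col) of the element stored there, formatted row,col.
lane 19: G=4 (19/4), T=3 (19%4)
i=1: r=4+0=4, c=3*2+1=7

4,7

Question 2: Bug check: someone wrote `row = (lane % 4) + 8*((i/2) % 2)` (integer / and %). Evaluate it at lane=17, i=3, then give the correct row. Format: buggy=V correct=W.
`(lane % 4) + 8*((i/2) % 2)`[17,3]→9
L=17→G=17>>2=4, T=17&3=1
[3]→row 4+8=12  col 1·2+1=3
row: 9 vs 12

buggy=9 correct=12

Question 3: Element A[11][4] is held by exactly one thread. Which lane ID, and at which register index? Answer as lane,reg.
r=11⇒gr=3,Rb=1  c=4⇒th=2,odd=0
L=3*4+2=14  i=1*2+0=2

14,2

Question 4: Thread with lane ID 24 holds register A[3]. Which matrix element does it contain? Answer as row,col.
14,1

24: gr=6,th=0
[3] (6+8,0*2+1) = (14,1)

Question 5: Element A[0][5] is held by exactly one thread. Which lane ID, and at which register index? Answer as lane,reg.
2,1

r=0⇒gr=0,Rb=0  c=5⇒th=2,odd=1
L=0*4+2=2  i=0*2+1=1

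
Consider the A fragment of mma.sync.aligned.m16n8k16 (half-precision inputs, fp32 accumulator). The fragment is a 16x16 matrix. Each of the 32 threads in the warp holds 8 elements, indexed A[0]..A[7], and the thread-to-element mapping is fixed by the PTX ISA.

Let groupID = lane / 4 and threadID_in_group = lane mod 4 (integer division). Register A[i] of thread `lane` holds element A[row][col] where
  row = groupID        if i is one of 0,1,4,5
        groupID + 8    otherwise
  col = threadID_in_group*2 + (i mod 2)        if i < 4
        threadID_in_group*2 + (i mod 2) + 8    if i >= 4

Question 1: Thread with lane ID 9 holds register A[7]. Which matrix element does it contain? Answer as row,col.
10,11

L=9=>grp=9>>2=2, tig=9&3=1
[7]=>row 2+8=10  col 1·2+1+8=11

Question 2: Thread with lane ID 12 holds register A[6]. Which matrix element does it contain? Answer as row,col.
lane 12→12/4=3, 12 mod 4=0
i=6  r:3+8→11  c:2·0+0+8→8

11,8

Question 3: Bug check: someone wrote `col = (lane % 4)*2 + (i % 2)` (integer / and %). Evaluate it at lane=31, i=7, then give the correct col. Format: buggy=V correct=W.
`(lane % 4)*2 + (i % 2)`[31,7]⇒7
31: gr=7,th=3
[7] (7+8,3*2+1+8) = (15,15)
col: 7 vs 15

buggy=7 correct=15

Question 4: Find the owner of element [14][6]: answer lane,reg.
r=14⇒gr=6,Rb=1  c=6⇒Cb=0,th=3,odd=0
L=6*4+3=27  i=0*4+1*2+0=2

27,2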